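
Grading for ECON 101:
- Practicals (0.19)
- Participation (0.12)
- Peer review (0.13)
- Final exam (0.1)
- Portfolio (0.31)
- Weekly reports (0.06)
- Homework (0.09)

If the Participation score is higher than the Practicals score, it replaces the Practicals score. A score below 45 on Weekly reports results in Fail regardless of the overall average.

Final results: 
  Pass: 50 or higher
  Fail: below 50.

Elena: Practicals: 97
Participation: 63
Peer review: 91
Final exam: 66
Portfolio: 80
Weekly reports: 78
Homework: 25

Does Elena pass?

Pass

Participation (63) ≤ Practicals (97), so Practicals stays at 97.
Weekly reports score 78 ≥ 45: minimum met.
Weighted total:
  Practicals 97 × 0.19 = 18.43
  Participation 63 × 0.12 = 7.56
  Peer review 91 × 0.13 = 11.83
  Final exam 66 × 0.1 = 6.6
  Portfolio 80 × 0.31 = 24.8
  Weekly reports 78 × 0.06 = 4.68
  Homework 25 × 0.09 = 2.25
Sum = 76.15
76.15 ≥ 50 → Pass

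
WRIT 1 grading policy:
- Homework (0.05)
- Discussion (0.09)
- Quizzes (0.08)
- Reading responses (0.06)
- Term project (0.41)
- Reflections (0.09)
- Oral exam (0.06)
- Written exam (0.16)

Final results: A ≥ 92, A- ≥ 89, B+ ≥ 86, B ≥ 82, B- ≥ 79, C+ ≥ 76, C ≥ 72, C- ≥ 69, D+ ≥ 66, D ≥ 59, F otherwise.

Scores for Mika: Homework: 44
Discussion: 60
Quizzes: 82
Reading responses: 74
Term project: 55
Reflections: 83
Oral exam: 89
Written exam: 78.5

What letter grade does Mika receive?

D+

Weighted total:
  Homework 44 × 0.05 = 2.2
  Discussion 60 × 0.09 = 5.4
  Quizzes 82 × 0.08 = 6.56
  Reading responses 74 × 0.06 = 4.44
  Term project 55 × 0.41 = 22.55
  Reflections 83 × 0.09 = 7.47
  Oral exam 89 × 0.06 = 5.34
  Written exam 78.5 × 0.16 = 12.56
Sum = 66.52
66.52 is ≥ 66 and < 69 → D+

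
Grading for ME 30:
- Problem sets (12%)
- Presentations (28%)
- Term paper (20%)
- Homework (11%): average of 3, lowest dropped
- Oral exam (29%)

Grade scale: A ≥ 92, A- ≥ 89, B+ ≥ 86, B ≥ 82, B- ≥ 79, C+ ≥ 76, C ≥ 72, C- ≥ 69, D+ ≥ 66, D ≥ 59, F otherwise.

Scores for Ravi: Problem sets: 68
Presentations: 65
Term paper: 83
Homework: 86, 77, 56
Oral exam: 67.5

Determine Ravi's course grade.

Homework: drop 56 → average of remaining 2 = 163/2 = 81.5
Weighted total:
  Problem sets 68 × 0.12 = 8.16
  Presentations 65 × 0.28 = 18.2
  Term paper 83 × 0.2 = 16.6
  Homework 81.5 × 0.11 = 8.965
  Oral exam 67.5 × 0.29 = 19.575
Sum = 71.5
71.5 is ≥ 69 and < 72 → C-

C-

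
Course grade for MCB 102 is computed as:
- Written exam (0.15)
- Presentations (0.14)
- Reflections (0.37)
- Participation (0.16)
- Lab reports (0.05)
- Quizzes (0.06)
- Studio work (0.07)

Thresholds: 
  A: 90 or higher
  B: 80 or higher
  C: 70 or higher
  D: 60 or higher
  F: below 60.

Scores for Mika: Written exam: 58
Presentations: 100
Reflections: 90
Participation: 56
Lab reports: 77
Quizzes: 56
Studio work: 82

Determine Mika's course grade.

C

Weighted total:
  Written exam 58 × 0.15 = 8.7
  Presentations 100 × 0.14 = 14
  Reflections 90 × 0.37 = 33.3
  Participation 56 × 0.16 = 8.96
  Lab reports 77 × 0.05 = 3.85
  Quizzes 56 × 0.06 = 3.36
  Studio work 82 × 0.07 = 5.74
Sum = 77.91
77.91 is ≥ 70 and < 80 → C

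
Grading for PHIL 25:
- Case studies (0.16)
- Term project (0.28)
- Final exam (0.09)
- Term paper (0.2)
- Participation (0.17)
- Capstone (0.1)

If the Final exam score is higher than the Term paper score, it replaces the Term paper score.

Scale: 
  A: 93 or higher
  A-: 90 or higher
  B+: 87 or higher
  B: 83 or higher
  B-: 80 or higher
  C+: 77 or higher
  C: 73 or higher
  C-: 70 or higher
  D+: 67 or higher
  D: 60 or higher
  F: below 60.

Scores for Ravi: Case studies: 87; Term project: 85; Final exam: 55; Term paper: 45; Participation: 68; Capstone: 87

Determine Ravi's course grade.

C

Final exam (55) > Term paper (45), so Term paper counts as 55.
Weighted total:
  Case studies 87 × 0.16 = 13.92
  Term project 85 × 0.28 = 23.8
  Final exam 55 × 0.09 = 4.95
  Term paper 55 × 0.2 = 11
  Participation 68 × 0.17 = 11.56
  Capstone 87 × 0.1 = 8.7
Sum = 73.93
73.93 is ≥ 73 and < 77 → C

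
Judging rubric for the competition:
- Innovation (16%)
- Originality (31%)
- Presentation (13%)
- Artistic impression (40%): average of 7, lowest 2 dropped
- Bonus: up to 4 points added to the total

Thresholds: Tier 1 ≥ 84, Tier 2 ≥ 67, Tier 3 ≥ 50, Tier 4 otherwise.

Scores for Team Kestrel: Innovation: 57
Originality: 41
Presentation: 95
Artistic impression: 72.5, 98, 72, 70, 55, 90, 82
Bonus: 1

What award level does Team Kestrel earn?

Artistic impression: drop 55, 70 → average of remaining 5 = 414.5/5 = 82.9
Weighted total:
  Innovation 57 × 0.16 = 9.12
  Originality 41 × 0.31 = 12.71
  Presentation 95 × 0.13 = 12.35
  Artistic impression 82.9 × 0.4 = 33.16
Sum = 67.34
Bonus: 67.34 + 1 = 68.34
68.34 is ≥ 67 and < 84 → Tier 2

Tier 2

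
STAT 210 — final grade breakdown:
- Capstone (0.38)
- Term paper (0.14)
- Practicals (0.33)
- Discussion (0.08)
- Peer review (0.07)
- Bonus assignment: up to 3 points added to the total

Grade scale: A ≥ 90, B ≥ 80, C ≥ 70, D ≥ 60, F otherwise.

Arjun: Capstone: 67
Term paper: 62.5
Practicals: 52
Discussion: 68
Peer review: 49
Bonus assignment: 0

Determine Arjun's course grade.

Weighted total:
  Capstone 67 × 0.38 = 25.46
  Term paper 62.5 × 0.14 = 8.75
  Practicals 52 × 0.33 = 17.16
  Discussion 68 × 0.08 = 5.44
  Peer review 49 × 0.07 = 3.43
Sum = 60.24
Bonus assignment: 60.24 + 0 = 60.24
60.24 is ≥ 60 and < 70 → D

D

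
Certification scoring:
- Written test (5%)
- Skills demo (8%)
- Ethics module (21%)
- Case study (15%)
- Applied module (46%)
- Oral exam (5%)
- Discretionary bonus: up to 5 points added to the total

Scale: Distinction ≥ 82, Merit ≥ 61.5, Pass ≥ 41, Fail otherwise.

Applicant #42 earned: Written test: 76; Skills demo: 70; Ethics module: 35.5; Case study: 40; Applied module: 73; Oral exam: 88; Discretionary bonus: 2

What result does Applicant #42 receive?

Merit

Weighted total:
  Written test 76 × 0.05 = 3.8
  Skills demo 70 × 0.08 = 5.6
  Ethics module 35.5 × 0.21 = 7.455
  Case study 40 × 0.15 = 6
  Applied module 73 × 0.46 = 33.58
  Oral exam 88 × 0.05 = 4.4
Sum = 60.835
Discretionary bonus: 60.835 + 2 = 62.835
62.835 is ≥ 61.5 and < 82 → Merit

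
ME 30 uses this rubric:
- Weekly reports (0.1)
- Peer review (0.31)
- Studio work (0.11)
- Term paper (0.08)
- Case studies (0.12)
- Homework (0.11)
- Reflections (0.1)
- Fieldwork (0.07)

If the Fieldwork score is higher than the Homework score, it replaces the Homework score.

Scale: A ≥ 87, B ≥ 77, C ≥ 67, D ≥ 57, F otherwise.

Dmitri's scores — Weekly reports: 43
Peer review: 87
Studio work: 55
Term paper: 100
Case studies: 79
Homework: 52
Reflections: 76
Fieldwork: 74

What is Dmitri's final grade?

Fieldwork (74) > Homework (52), so Homework counts as 74.
Weighted total:
  Weekly reports 43 × 0.1 = 4.3
  Peer review 87 × 0.31 = 26.97
  Studio work 55 × 0.11 = 6.05
  Term paper 100 × 0.08 = 8
  Case studies 79 × 0.12 = 9.48
  Homework 74 × 0.11 = 8.14
  Reflections 76 × 0.1 = 7.6
  Fieldwork 74 × 0.07 = 5.18
Sum = 75.72
75.72 is ≥ 67 and < 77 → C

C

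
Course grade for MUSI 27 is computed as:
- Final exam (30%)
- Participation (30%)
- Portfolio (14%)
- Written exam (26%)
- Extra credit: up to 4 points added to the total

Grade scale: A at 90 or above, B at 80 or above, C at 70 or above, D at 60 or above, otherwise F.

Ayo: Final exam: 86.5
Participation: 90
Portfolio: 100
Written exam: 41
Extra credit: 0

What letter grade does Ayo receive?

C

Weighted total:
  Final exam 86.5 × 0.3 = 25.95
  Participation 90 × 0.3 = 27
  Portfolio 100 × 0.14 = 14
  Written exam 41 × 0.26 = 10.66
Sum = 77.61
Extra credit: 77.61 + 0 = 77.61
77.61 is ≥ 70 and < 80 → C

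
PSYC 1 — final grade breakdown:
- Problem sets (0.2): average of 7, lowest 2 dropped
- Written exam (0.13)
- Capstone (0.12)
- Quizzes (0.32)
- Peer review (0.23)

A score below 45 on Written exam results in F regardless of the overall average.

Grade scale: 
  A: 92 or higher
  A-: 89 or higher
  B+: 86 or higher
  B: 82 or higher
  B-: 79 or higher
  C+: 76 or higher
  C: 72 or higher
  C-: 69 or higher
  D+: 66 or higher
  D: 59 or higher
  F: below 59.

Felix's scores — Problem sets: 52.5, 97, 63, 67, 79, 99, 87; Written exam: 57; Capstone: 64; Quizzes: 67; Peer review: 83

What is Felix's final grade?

C

Problem sets: drop 52.5, 63 → average of remaining 5 = 429/5 = 85.8
Written exam score 57 ≥ 45: minimum met.
Weighted total:
  Problem sets 85.8 × 0.2 = 17.16
  Written exam 57 × 0.13 = 7.41
  Capstone 64 × 0.12 = 7.68
  Quizzes 67 × 0.32 = 21.44
  Peer review 83 × 0.23 = 19.09
Sum = 72.78
72.78 is ≥ 72 and < 76 → C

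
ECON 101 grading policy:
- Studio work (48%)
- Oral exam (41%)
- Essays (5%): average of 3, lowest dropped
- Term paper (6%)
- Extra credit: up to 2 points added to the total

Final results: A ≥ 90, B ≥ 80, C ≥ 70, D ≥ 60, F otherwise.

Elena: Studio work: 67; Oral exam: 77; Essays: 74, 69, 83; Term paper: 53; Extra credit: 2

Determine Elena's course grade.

Essays: drop 69 → average of remaining 2 = 157/2 = 78.5
Weighted total:
  Studio work 67 × 0.48 = 32.16
  Oral exam 77 × 0.41 = 31.57
  Essays 78.5 × 0.05 = 3.925
  Term paper 53 × 0.06 = 3.18
Sum = 70.835
Extra credit: 70.835 + 2 = 72.835
72.835 is ≥ 70 and < 80 → C

C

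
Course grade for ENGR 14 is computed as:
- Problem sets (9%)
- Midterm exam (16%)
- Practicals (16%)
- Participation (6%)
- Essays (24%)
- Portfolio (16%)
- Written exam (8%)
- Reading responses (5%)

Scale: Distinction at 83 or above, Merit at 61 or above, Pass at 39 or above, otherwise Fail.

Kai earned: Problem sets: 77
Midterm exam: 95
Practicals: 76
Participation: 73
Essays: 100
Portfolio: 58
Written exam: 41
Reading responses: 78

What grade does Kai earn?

Weighted total:
  Problem sets 77 × 0.09 = 6.93
  Midterm exam 95 × 0.16 = 15.2
  Practicals 76 × 0.16 = 12.16
  Participation 73 × 0.06 = 4.38
  Essays 100 × 0.24 = 24
  Portfolio 58 × 0.16 = 9.28
  Written exam 41 × 0.08 = 3.28
  Reading responses 78 × 0.05 = 3.9
Sum = 79.13
79.13 is ≥ 61 and < 83 → Merit

Merit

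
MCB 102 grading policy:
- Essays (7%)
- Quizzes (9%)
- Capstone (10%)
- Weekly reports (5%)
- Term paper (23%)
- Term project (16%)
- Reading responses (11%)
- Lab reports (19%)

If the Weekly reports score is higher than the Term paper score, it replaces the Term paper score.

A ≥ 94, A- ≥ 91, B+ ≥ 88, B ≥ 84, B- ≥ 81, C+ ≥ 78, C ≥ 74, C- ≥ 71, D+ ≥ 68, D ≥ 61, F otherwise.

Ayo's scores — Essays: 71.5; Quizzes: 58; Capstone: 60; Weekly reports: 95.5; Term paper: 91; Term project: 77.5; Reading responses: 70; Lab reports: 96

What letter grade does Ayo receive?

B-

Weekly reports (95.5) > Term paper (91), so Term paper counts as 95.5.
Weighted total:
  Essays 71.5 × 0.07 = 5.005
  Quizzes 58 × 0.09 = 5.22
  Capstone 60 × 0.1 = 6
  Weekly reports 95.5 × 0.05 = 4.775
  Term paper 95.5 × 0.23 = 21.965
  Term project 77.5 × 0.16 = 12.4
  Reading responses 70 × 0.11 = 7.7
  Lab reports 96 × 0.19 = 18.24
Sum = 81.305
81.305 is ≥ 81 and < 84 → B-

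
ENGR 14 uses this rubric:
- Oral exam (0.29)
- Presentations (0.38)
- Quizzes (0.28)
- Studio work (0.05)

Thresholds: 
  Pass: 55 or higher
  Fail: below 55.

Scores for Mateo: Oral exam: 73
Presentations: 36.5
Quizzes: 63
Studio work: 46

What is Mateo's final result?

Weighted total:
  Oral exam 73 × 0.29 = 21.17
  Presentations 36.5 × 0.38 = 13.87
  Quizzes 63 × 0.28 = 17.64
  Studio work 46 × 0.05 = 2.3
Sum = 54.98
54.98 < 55 → Fail

Fail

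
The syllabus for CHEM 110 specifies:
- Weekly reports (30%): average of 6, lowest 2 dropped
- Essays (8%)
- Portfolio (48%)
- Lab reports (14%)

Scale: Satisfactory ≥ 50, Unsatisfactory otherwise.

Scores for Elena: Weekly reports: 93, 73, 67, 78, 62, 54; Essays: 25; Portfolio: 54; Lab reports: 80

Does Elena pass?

Weekly reports: drop 54, 62 → average of remaining 4 = 311/4 = 77.75
Weighted total:
  Weekly reports 77.75 × 0.3 = 23.325
  Essays 25 × 0.08 = 2
  Portfolio 54 × 0.48 = 25.92
  Lab reports 80 × 0.14 = 11.2
Sum = 62.445
62.445 ≥ 50 → Satisfactory

Satisfactory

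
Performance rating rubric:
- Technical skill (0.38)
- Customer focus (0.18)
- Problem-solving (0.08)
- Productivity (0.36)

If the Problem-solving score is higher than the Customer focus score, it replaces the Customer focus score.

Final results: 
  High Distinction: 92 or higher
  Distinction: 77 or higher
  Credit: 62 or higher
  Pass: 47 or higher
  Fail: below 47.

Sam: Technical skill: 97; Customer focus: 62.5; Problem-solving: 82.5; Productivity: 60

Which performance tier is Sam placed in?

Problem-solving (82.5) > Customer focus (62.5), so Customer focus counts as 82.5.
Weighted total:
  Technical skill 97 × 0.38 = 36.86
  Customer focus 82.5 × 0.18 = 14.85
  Problem-solving 82.5 × 0.08 = 6.6
  Productivity 60 × 0.36 = 21.6
Sum = 79.91
79.91 is ≥ 77 and < 92 → Distinction

Distinction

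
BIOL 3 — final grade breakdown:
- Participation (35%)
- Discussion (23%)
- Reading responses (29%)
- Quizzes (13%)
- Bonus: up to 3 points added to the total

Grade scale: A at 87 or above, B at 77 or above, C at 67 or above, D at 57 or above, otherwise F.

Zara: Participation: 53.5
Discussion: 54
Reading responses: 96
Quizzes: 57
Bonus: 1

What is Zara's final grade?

C

Weighted total:
  Participation 53.5 × 0.35 = 18.725
  Discussion 54 × 0.23 = 12.42
  Reading responses 96 × 0.29 = 27.84
  Quizzes 57 × 0.13 = 7.41
Sum = 66.395
Bonus: 66.395 + 1 = 67.395
67.395 is ≥ 67 and < 77 → C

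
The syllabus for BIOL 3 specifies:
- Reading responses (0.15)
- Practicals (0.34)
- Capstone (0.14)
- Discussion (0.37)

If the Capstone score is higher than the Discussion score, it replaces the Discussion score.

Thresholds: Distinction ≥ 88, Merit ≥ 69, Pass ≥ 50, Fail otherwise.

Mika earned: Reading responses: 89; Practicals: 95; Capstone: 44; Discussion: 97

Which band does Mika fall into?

Merit

Capstone (44) ≤ Discussion (97), so Discussion stays at 97.
Weighted total:
  Reading responses 89 × 0.15 = 13.35
  Practicals 95 × 0.34 = 32.3
  Capstone 44 × 0.14 = 6.16
  Discussion 97 × 0.37 = 35.89
Sum = 87.7
87.7 is ≥ 69 and < 88 → Merit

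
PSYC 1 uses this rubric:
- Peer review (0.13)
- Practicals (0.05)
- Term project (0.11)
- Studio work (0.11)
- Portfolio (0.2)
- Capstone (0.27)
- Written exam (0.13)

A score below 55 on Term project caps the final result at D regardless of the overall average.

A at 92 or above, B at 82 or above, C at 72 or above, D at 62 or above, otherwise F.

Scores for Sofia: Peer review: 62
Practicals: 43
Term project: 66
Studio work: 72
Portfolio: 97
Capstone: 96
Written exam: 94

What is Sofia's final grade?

B

Term project score 66 ≥ 55: minimum met.
Weighted total:
  Peer review 62 × 0.13 = 8.06
  Practicals 43 × 0.05 = 2.15
  Term project 66 × 0.11 = 7.26
  Studio work 72 × 0.11 = 7.92
  Portfolio 97 × 0.2 = 19.4
  Capstone 96 × 0.27 = 25.92
  Written exam 94 × 0.13 = 12.22
Sum = 82.93
82.93 is ≥ 82 and < 92 → B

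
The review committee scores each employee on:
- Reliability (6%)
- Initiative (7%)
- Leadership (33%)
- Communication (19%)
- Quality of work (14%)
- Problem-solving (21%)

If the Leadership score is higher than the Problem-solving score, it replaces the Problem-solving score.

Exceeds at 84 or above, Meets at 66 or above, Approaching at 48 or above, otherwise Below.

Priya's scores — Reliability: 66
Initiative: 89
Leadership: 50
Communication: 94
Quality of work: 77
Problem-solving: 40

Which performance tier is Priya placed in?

Approaching

Leadership (50) > Problem-solving (40), so Problem-solving counts as 50.
Weighted total:
  Reliability 66 × 0.06 = 3.96
  Initiative 89 × 0.07 = 6.23
  Leadership 50 × 0.33 = 16.5
  Communication 94 × 0.19 = 17.86
  Quality of work 77 × 0.14 = 10.78
  Problem-solving 50 × 0.21 = 10.5
Sum = 65.83
65.83 is ≥ 48 and < 66 → Approaching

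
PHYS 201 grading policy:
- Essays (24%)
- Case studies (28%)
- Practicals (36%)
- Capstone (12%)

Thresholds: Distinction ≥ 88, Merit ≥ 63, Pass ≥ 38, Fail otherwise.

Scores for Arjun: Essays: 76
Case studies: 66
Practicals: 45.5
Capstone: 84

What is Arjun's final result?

Merit

Weighted total:
  Essays 76 × 0.24 = 18.24
  Case studies 66 × 0.28 = 18.48
  Practicals 45.5 × 0.36 = 16.38
  Capstone 84 × 0.12 = 10.08
Sum = 63.18
63.18 is ≥ 63 and < 88 → Merit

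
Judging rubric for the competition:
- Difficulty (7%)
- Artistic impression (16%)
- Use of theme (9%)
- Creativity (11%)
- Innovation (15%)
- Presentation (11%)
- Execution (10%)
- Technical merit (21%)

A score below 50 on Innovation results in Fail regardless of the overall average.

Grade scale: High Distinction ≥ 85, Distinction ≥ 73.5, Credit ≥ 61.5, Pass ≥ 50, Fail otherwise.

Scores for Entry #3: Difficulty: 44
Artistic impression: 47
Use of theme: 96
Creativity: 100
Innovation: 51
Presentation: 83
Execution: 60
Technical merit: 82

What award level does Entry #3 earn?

Credit

Innovation score 51 ≥ 50: minimum met.
Weighted total:
  Difficulty 44 × 0.07 = 3.08
  Artistic impression 47 × 0.16 = 7.52
  Use of theme 96 × 0.09 = 8.64
  Creativity 100 × 0.11 = 11
  Innovation 51 × 0.15 = 7.65
  Presentation 83 × 0.11 = 9.13
  Execution 60 × 0.1 = 6
  Technical merit 82 × 0.21 = 17.22
Sum = 70.24
70.24 is ≥ 61.5 and < 73.5 → Credit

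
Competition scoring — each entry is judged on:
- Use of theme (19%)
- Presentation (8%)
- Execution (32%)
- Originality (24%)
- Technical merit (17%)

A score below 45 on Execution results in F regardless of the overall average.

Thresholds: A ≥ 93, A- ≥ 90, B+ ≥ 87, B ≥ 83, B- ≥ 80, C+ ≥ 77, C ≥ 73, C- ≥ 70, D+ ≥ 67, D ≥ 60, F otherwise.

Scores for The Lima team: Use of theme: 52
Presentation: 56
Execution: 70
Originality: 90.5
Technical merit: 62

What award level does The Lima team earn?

Execution score 70 ≥ 45: minimum met.
Weighted total:
  Use of theme 52 × 0.19 = 9.88
  Presentation 56 × 0.08 = 4.48
  Execution 70 × 0.32 = 22.4
  Originality 90.5 × 0.24 = 21.72
  Technical merit 62 × 0.17 = 10.54
Sum = 69.02
69.02 is ≥ 67 and < 70 → D+

D+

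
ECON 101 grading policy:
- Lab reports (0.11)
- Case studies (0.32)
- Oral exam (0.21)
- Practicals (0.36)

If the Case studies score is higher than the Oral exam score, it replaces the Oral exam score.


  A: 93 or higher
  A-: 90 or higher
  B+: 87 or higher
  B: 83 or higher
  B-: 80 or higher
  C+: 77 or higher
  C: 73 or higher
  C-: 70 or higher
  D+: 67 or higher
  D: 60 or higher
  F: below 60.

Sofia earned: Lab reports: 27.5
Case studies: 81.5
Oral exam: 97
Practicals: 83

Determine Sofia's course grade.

C+

Case studies (81.5) ≤ Oral exam (97), so Oral exam stays at 97.
Weighted total:
  Lab reports 27.5 × 0.11 = 3.025
  Case studies 81.5 × 0.32 = 26.08
  Oral exam 97 × 0.21 = 20.37
  Practicals 83 × 0.36 = 29.88
Sum = 79.355
79.355 is ≥ 77 and < 80 → C+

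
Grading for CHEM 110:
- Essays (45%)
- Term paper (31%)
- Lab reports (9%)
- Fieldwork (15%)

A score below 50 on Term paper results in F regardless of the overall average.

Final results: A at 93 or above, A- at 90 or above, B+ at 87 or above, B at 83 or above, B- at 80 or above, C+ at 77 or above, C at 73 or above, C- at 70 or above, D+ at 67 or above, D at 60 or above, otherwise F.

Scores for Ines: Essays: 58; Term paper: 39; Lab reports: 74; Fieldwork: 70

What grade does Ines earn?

F

Term paper score 39 < 50: minimum not met.
Weighted total:
  Essays 58 × 0.45 = 26.1
  Term paper 39 × 0.31 = 12.09
  Lab reports 74 × 0.09 = 6.66
  Fieldwork 70 × 0.15 = 10.5
Sum = 55.35
Because the Term paper minimum was not met, the result is F.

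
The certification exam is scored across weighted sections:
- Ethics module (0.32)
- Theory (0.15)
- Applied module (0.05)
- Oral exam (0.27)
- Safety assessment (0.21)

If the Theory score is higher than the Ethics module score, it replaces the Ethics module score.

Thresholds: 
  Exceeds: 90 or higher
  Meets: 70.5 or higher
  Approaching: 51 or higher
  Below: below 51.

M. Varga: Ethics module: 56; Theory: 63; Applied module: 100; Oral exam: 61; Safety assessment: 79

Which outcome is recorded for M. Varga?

Theory (63) > Ethics module (56), so Ethics module counts as 63.
Weighted total:
  Ethics module 63 × 0.32 = 20.16
  Theory 63 × 0.15 = 9.45
  Applied module 100 × 0.05 = 5
  Oral exam 61 × 0.27 = 16.47
  Safety assessment 79 × 0.21 = 16.59
Sum = 67.67
67.67 is ≥ 51 and < 70.5 → Approaching

Approaching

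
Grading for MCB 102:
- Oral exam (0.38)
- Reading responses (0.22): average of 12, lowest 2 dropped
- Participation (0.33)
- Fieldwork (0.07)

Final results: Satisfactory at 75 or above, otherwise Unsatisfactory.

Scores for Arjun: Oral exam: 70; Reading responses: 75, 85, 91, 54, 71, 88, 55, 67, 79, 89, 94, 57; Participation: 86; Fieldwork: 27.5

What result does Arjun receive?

Reading responses: drop 54, 55 → average of remaining 10 = 796/10 = 79.6
Weighted total:
  Oral exam 70 × 0.38 = 26.6
  Reading responses 79.6 × 0.22 = 17.512
  Participation 86 × 0.33 = 28.38
  Fieldwork 27.5 × 0.07 = 1.925
Sum = 74.417
74.417 < 75 → Unsatisfactory

Unsatisfactory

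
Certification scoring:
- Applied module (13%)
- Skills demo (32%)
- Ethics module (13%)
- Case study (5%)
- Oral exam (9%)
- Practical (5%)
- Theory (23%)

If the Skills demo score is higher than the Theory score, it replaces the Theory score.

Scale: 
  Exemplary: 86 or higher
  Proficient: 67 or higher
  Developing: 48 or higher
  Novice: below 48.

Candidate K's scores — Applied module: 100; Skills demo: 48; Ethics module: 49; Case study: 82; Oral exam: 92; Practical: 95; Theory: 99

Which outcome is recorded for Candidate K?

Skills demo (48) ≤ Theory (99), so Theory stays at 99.
Weighted total:
  Applied module 100 × 0.13 = 13
  Skills demo 48 × 0.32 = 15.36
  Ethics module 49 × 0.13 = 6.37
  Case study 82 × 0.05 = 4.1
  Oral exam 92 × 0.09 = 8.28
  Practical 95 × 0.05 = 4.75
  Theory 99 × 0.23 = 22.77
Sum = 74.63
74.63 is ≥ 67 and < 86 → Proficient

Proficient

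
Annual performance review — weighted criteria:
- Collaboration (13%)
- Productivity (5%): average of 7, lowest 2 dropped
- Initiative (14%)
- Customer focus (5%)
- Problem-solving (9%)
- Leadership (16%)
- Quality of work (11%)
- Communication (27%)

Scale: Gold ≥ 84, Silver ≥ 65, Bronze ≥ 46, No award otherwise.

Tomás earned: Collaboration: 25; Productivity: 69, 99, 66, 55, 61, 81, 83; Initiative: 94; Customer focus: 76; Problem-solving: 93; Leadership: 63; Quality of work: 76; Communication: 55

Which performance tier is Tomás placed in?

Productivity: drop 55, 61 → average of remaining 5 = 398/5 = 79.6
Weighted total:
  Collaboration 25 × 0.13 = 3.25
  Productivity 79.6 × 0.05 = 3.98
  Initiative 94 × 0.14 = 13.16
  Customer focus 76 × 0.05 = 3.8
  Problem-solving 93 × 0.09 = 8.37
  Leadership 63 × 0.16 = 10.08
  Quality of work 76 × 0.11 = 8.36
  Communication 55 × 0.27 = 14.85
Sum = 65.85
65.85 is ≥ 65 and < 84 → Silver

Silver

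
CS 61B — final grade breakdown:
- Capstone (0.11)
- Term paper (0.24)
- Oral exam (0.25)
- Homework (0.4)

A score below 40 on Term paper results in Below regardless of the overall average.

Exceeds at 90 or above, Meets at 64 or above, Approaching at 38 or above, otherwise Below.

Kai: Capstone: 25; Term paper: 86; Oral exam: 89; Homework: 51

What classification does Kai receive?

Term paper score 86 ≥ 40: minimum met.
Weighted total:
  Capstone 25 × 0.11 = 2.75
  Term paper 86 × 0.24 = 20.64
  Oral exam 89 × 0.25 = 22.25
  Homework 51 × 0.4 = 20.4
Sum = 66.04
66.04 is ≥ 64 and < 90 → Meets

Meets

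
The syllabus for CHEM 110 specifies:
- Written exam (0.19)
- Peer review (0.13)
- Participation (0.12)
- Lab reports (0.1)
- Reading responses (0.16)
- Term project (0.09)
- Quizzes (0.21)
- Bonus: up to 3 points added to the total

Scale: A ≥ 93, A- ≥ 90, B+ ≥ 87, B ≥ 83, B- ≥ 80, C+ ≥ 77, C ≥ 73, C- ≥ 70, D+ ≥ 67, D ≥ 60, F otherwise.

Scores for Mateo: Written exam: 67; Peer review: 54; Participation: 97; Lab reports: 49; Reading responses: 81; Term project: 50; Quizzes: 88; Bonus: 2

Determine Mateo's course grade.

C

Weighted total:
  Written exam 67 × 0.19 = 12.73
  Peer review 54 × 0.13 = 7.02
  Participation 97 × 0.12 = 11.64
  Lab reports 49 × 0.1 = 4.9
  Reading responses 81 × 0.16 = 12.96
  Term project 50 × 0.09 = 4.5
  Quizzes 88 × 0.21 = 18.48
Sum = 72.23
Bonus: 72.23 + 2 = 74.23
74.23 is ≥ 73 and < 77 → C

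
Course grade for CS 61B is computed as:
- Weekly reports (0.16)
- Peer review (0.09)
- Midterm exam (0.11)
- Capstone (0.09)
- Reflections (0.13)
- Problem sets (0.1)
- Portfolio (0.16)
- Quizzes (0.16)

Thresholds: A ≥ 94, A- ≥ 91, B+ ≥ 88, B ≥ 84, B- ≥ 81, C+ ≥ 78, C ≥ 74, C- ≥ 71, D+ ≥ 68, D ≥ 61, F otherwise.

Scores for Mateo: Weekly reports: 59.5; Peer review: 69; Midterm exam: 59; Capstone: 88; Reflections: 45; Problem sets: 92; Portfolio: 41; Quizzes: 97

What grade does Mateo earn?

D

Weighted total:
  Weekly reports 59.5 × 0.16 = 9.52
  Peer review 69 × 0.09 = 6.21
  Midterm exam 59 × 0.11 = 6.49
  Capstone 88 × 0.09 = 7.92
  Reflections 45 × 0.13 = 5.85
  Problem sets 92 × 0.1 = 9.2
  Portfolio 41 × 0.16 = 6.56
  Quizzes 97 × 0.16 = 15.52
Sum = 67.27
67.27 is ≥ 61 and < 68 → D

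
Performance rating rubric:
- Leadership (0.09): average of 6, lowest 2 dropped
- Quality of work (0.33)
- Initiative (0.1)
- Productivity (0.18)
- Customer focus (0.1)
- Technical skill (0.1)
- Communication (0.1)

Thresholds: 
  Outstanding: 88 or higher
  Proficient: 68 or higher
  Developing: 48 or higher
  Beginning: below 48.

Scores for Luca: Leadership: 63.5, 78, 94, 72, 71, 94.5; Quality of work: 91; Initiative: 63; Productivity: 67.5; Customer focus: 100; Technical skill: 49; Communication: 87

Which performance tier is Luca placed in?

Leadership: drop 63.5, 71 → average of remaining 4 = 338.5/4 = 84.625
Weighted total:
  Leadership 84.625 × 0.09 = 7.61625
  Quality of work 91 × 0.33 = 30.03
  Initiative 63 × 0.1 = 6.3
  Productivity 67.5 × 0.18 = 12.15
  Customer focus 100 × 0.1 = 10
  Technical skill 49 × 0.1 = 4.9
  Communication 87 × 0.1 = 8.7
Sum = 79.69625
79.69625 is ≥ 68 and < 88 → Proficient

Proficient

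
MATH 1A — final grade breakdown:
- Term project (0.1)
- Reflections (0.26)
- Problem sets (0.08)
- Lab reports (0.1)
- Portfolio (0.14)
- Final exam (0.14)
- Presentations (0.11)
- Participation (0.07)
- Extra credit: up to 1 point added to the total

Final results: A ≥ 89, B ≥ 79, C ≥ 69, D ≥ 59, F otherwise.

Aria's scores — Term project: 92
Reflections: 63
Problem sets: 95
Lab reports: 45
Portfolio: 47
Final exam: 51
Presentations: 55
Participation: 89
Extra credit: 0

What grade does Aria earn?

D

Weighted total:
  Term project 92 × 0.1 = 9.2
  Reflections 63 × 0.26 = 16.38
  Problem sets 95 × 0.08 = 7.6
  Lab reports 45 × 0.1 = 4.5
  Portfolio 47 × 0.14 = 6.58
  Final exam 51 × 0.14 = 7.14
  Presentations 55 × 0.11 = 6.05
  Participation 89 × 0.07 = 6.23
Sum = 63.68
Extra credit: 63.68 + 0 = 63.68
63.68 is ≥ 59 and < 69 → D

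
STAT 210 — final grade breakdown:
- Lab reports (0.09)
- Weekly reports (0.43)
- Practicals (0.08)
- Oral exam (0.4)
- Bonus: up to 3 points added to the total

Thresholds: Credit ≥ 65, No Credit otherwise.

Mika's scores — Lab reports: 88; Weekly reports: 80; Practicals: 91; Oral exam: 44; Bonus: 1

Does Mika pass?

Weighted total:
  Lab reports 88 × 0.09 = 7.92
  Weekly reports 80 × 0.43 = 34.4
  Practicals 91 × 0.08 = 7.28
  Oral exam 44 × 0.4 = 17.6
Sum = 67.2
Bonus: 67.2 + 1 = 68.2
68.2 ≥ 65 → Credit

Credit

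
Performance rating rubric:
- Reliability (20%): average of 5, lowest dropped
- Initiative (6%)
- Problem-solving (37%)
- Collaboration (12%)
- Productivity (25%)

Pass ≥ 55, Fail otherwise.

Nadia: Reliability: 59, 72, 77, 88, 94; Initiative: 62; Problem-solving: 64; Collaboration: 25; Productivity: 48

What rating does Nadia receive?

Reliability: drop 59 → average of remaining 4 = 331/4 = 82.75
Weighted total:
  Reliability 82.75 × 0.2 = 16.55
  Initiative 62 × 0.06 = 3.72
  Problem-solving 64 × 0.37 = 23.68
  Collaboration 25 × 0.12 = 3
  Productivity 48 × 0.25 = 12
Sum = 58.95
58.95 ≥ 55 → Pass

Pass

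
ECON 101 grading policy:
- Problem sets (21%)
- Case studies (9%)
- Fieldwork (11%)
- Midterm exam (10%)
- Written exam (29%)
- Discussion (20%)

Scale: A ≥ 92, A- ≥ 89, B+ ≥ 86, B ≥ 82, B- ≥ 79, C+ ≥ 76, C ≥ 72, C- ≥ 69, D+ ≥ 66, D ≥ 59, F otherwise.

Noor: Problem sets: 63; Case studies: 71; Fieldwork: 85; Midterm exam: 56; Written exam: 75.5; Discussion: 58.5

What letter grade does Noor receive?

Weighted total:
  Problem sets 63 × 0.21 = 13.23
  Case studies 71 × 0.09 = 6.39
  Fieldwork 85 × 0.11 = 9.35
  Midterm exam 56 × 0.1 = 5.6
  Written exam 75.5 × 0.29 = 21.895
  Discussion 58.5 × 0.2 = 11.7
Sum = 68.165
68.165 is ≥ 66 and < 69 → D+

D+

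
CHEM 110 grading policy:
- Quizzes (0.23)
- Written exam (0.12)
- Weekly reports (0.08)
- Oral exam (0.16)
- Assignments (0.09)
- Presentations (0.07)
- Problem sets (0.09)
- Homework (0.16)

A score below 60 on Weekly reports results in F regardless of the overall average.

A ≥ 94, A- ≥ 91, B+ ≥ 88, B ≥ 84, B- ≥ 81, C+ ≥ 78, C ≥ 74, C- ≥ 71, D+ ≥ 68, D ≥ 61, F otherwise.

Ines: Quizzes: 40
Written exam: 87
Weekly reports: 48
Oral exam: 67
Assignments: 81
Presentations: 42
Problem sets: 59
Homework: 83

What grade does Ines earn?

F

Weekly reports score 48 < 60: minimum not met.
Weighted total:
  Quizzes 40 × 0.23 = 9.2
  Written exam 87 × 0.12 = 10.44
  Weekly reports 48 × 0.08 = 3.84
  Oral exam 67 × 0.16 = 10.72
  Assignments 81 × 0.09 = 7.29
  Presentations 42 × 0.07 = 2.94
  Problem sets 59 × 0.09 = 5.31
  Homework 83 × 0.16 = 13.28
Sum = 63.02
Because the Weekly reports minimum was not met, the result is F.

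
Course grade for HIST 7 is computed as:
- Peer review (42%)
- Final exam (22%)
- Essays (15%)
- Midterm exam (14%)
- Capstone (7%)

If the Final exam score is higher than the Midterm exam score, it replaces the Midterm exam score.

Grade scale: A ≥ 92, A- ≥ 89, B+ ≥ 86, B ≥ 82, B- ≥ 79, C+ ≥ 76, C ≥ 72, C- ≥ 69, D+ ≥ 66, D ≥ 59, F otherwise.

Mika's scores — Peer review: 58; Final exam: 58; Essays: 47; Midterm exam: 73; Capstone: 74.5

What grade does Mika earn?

Final exam (58) ≤ Midterm exam (73), so Midterm exam stays at 73.
Weighted total:
  Peer review 58 × 0.42 = 24.36
  Final exam 58 × 0.22 = 12.76
  Essays 47 × 0.15 = 7.05
  Midterm exam 73 × 0.14 = 10.22
  Capstone 74.5 × 0.07 = 5.215
Sum = 59.605
59.605 is ≥ 59 and < 66 → D

D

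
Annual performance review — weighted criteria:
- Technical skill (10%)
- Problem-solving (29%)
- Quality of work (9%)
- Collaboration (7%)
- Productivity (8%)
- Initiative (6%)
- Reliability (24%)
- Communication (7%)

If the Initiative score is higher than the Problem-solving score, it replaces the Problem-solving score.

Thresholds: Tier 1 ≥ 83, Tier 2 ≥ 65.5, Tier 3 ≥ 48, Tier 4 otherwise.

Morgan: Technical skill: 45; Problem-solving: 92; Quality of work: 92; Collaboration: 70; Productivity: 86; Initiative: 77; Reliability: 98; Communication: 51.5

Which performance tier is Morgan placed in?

Tier 2

Initiative (77) ≤ Problem-solving (92), so Problem-solving stays at 92.
Weighted total:
  Technical skill 45 × 0.1 = 4.5
  Problem-solving 92 × 0.29 = 26.68
  Quality of work 92 × 0.09 = 8.28
  Collaboration 70 × 0.07 = 4.9
  Productivity 86 × 0.08 = 6.88
  Initiative 77 × 0.06 = 4.62
  Reliability 98 × 0.24 = 23.52
  Communication 51.5 × 0.07 = 3.605
Sum = 82.985
82.985 is ≥ 65.5 and < 83 → Tier 2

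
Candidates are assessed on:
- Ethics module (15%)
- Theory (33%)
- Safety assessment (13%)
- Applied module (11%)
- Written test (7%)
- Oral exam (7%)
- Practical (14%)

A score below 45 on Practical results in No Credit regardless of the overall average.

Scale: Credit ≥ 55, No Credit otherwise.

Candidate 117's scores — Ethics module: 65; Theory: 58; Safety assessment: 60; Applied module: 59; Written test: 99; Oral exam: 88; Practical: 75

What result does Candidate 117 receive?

Practical score 75 ≥ 45: minimum met.
Weighted total:
  Ethics module 65 × 0.15 = 9.75
  Theory 58 × 0.33 = 19.14
  Safety assessment 60 × 0.13 = 7.8
  Applied module 59 × 0.11 = 6.49
  Written test 99 × 0.07 = 6.93
  Oral exam 88 × 0.07 = 6.16
  Practical 75 × 0.14 = 10.5
Sum = 66.77
66.77 ≥ 55 → Credit

Credit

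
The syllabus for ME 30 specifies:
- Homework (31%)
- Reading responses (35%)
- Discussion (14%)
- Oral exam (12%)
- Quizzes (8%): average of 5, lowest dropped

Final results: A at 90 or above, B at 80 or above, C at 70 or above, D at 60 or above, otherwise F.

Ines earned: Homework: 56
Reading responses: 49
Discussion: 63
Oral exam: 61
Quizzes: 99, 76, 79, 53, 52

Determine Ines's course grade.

Quizzes: drop 52 → average of remaining 4 = 307/4 = 76.75
Weighted total:
  Homework 56 × 0.31 = 17.36
  Reading responses 49 × 0.35 = 17.15
  Discussion 63 × 0.14 = 8.82
  Oral exam 61 × 0.12 = 7.32
  Quizzes 76.75 × 0.08 = 6.14
Sum = 56.79
56.79 < 60 → F

F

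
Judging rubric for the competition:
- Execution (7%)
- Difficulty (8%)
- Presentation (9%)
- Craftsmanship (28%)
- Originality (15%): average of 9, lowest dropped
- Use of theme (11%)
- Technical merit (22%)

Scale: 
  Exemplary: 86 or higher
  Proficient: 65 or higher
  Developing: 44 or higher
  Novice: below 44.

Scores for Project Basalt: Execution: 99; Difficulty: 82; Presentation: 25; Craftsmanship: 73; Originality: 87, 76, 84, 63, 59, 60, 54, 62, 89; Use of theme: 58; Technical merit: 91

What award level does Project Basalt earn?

Proficient

Originality: drop 54 → average of remaining 8 = 580/8 = 72.5
Weighted total:
  Execution 99 × 0.07 = 6.93
  Difficulty 82 × 0.08 = 6.56
  Presentation 25 × 0.09 = 2.25
  Craftsmanship 73 × 0.28 = 20.44
  Originality 72.5 × 0.15 = 10.875
  Use of theme 58 × 0.11 = 6.38
  Technical merit 91 × 0.22 = 20.02
Sum = 73.455
73.455 is ≥ 65 and < 86 → Proficient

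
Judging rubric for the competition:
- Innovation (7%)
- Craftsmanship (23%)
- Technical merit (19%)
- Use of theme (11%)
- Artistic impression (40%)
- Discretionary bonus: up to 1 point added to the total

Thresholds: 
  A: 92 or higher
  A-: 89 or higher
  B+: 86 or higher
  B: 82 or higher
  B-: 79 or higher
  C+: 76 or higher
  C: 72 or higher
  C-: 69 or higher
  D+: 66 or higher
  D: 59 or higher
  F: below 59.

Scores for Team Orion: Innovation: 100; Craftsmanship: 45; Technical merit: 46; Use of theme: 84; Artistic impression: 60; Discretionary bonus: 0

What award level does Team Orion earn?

D

Weighted total:
  Innovation 100 × 0.07 = 7
  Craftsmanship 45 × 0.23 = 10.35
  Technical merit 46 × 0.19 = 8.74
  Use of theme 84 × 0.11 = 9.24
  Artistic impression 60 × 0.4 = 24
Sum = 59.33
Discretionary bonus: 59.33 + 0 = 59.33
59.33 is ≥ 59 and < 66 → D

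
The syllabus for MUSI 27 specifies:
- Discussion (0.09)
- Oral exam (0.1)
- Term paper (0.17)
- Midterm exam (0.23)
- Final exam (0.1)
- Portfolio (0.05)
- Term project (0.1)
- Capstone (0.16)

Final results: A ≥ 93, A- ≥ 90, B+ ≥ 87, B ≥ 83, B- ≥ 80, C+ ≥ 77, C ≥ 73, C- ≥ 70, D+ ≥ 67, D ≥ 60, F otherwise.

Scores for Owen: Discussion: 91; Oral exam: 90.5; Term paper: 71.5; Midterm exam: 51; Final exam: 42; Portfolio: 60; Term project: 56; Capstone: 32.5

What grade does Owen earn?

Weighted total:
  Discussion 91 × 0.09 = 8.19
  Oral exam 90.5 × 0.1 = 9.05
  Term paper 71.5 × 0.17 = 12.155
  Midterm exam 51 × 0.23 = 11.73
  Final exam 42 × 0.1 = 4.2
  Portfolio 60 × 0.05 = 3
  Term project 56 × 0.1 = 5.6
  Capstone 32.5 × 0.16 = 5.2
Sum = 59.125
59.125 < 60 → F

F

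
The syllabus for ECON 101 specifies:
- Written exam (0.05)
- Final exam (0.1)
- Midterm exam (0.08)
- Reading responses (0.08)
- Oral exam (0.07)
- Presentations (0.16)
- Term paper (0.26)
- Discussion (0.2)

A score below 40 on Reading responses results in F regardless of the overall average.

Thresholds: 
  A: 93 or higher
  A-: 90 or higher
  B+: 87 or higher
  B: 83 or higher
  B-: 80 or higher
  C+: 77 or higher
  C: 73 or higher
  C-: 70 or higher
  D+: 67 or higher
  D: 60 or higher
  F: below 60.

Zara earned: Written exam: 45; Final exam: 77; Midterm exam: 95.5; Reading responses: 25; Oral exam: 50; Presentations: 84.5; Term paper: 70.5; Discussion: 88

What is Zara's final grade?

F

Reading responses score 25 < 40: minimum not met.
Weighted total:
  Written exam 45 × 0.05 = 2.25
  Final exam 77 × 0.1 = 7.7
  Midterm exam 95.5 × 0.08 = 7.64
  Reading responses 25 × 0.08 = 2
  Oral exam 50 × 0.07 = 3.5
  Presentations 84.5 × 0.16 = 13.52
  Term paper 70.5 × 0.26 = 18.33
  Discussion 88 × 0.2 = 17.6
Sum = 72.54
Because the Reading responses minimum was not met, the result is F.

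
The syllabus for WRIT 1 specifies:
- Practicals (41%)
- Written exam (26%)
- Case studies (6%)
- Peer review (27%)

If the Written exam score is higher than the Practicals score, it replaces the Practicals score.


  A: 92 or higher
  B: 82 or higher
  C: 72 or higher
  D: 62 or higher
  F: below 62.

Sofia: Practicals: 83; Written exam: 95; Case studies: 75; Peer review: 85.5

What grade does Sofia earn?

Written exam (95) > Practicals (83), so Practicals counts as 95.
Weighted total:
  Practicals 95 × 0.41 = 38.95
  Written exam 95 × 0.26 = 24.7
  Case studies 75 × 0.06 = 4.5
  Peer review 85.5 × 0.27 = 23.085
Sum = 91.235
91.235 is ≥ 82 and < 92 → B

B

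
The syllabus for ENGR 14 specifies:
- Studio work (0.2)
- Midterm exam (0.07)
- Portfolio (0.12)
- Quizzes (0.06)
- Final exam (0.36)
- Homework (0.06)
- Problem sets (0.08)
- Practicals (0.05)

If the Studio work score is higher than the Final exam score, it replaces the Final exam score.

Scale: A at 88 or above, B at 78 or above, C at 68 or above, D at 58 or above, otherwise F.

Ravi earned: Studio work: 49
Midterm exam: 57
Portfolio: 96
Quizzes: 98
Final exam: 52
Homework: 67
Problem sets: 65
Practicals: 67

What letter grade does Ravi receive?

D

Studio work (49) ≤ Final exam (52), so Final exam stays at 52.
Weighted total:
  Studio work 49 × 0.2 = 9.8
  Midterm exam 57 × 0.07 = 3.99
  Portfolio 96 × 0.12 = 11.52
  Quizzes 98 × 0.06 = 5.88
  Final exam 52 × 0.36 = 18.72
  Homework 67 × 0.06 = 4.02
  Problem sets 65 × 0.08 = 5.2
  Practicals 67 × 0.05 = 3.35
Sum = 62.48
62.48 is ≥ 58 and < 68 → D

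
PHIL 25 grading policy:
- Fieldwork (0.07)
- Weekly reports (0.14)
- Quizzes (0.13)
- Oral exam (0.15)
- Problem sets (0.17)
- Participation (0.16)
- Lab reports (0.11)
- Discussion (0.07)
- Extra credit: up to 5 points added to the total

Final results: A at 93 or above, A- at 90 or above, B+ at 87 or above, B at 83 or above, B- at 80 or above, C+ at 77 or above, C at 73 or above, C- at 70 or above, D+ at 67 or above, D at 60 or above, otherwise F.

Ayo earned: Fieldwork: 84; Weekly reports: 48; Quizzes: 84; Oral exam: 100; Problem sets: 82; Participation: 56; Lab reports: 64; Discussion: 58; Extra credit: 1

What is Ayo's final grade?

Weighted total:
  Fieldwork 84 × 0.07 = 5.88
  Weekly reports 48 × 0.14 = 6.72
  Quizzes 84 × 0.13 = 10.92
  Oral exam 100 × 0.15 = 15
  Problem sets 82 × 0.17 = 13.94
  Participation 56 × 0.16 = 8.96
  Lab reports 64 × 0.11 = 7.04
  Discussion 58 × 0.07 = 4.06
Sum = 72.52
Extra credit: 72.52 + 1 = 73.52
73.52 is ≥ 73 and < 77 → C

C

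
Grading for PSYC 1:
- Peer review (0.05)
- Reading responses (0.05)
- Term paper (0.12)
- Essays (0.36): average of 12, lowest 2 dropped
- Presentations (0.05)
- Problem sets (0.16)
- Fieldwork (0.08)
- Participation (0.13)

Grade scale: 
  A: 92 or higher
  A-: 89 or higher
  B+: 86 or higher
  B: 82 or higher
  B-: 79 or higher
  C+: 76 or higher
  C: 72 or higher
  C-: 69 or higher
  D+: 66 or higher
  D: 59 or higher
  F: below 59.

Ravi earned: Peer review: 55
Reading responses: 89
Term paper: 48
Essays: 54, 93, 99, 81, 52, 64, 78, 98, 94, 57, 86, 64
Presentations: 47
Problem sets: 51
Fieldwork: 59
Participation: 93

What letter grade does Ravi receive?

Essays: drop 52, 54 → average of remaining 10 = 814/10 = 81.4
Weighted total:
  Peer review 55 × 0.05 = 2.75
  Reading responses 89 × 0.05 = 4.45
  Term paper 48 × 0.12 = 5.76
  Essays 81.4 × 0.36 = 29.304
  Presentations 47 × 0.05 = 2.35
  Problem sets 51 × 0.16 = 8.16
  Fieldwork 59 × 0.08 = 4.72
  Participation 93 × 0.13 = 12.09
Sum = 69.584
69.584 is ≥ 69 and < 72 → C-

C-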